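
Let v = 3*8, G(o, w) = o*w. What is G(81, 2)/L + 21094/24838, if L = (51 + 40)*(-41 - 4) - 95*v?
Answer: 21741749/26390375 ≈ 0.82385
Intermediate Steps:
v = 24
L = -6375 (L = (51 + 40)*(-41 - 4) - 95*24 = 91*(-45) - 2280 = -4095 - 2280 = -6375)
G(81, 2)/L + 21094/24838 = (81*2)/(-6375) + 21094/24838 = 162*(-1/6375) + 21094*(1/24838) = -54/2125 + 10547/12419 = 21741749/26390375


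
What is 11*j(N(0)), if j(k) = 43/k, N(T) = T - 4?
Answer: -473/4 ≈ -118.25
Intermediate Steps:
N(T) = -4 + T
11*j(N(0)) = 11*(43/(-4 + 0)) = 11*(43/(-4)) = 11*(43*(-¼)) = 11*(-43/4) = -473/4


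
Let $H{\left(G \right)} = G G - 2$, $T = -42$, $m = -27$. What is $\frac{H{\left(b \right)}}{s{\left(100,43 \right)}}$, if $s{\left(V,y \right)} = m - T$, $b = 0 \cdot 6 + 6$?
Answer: $\frac{34}{15} \approx 2.2667$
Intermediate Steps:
$b = 6$ ($b = 0 + 6 = 6$)
$H{\left(G \right)} = -2 + G^{2}$ ($H{\left(G \right)} = G^{2} - 2 = -2 + G^{2}$)
$s{\left(V,y \right)} = 15$ ($s{\left(V,y \right)} = -27 - -42 = -27 + 42 = 15$)
$\frac{H{\left(b \right)}}{s{\left(100,43 \right)}} = \frac{-2 + 6^{2}}{15} = \left(-2 + 36\right) \frac{1}{15} = 34 \cdot \frac{1}{15} = \frac{34}{15}$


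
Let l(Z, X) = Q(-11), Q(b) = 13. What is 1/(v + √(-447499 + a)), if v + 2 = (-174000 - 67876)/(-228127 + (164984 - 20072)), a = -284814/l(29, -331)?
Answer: 282412130/146217642864497 - 23961025*I*√79329913/146217642864497 ≈ 1.9315e-6 - 0.0014596*I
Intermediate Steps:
l(Z, X) = 13
a = -284814/13 ≈ -21909.
v = 4438/4895 (v = -2 + (-174000 - 67876)/(-228127 + (164984 - 20072)) = -2 - 241876/(-228127 + 144912) = -2 - 241876/(-83215) = -2 - 241876*(-1/83215) = -2 + 14228/4895 = 4438/4895 ≈ 0.90664)
1/(v + √(-447499 + a)) = 1/(4438/4895 + √(-447499 - 284814/13)) = 1/(4438/4895 + √(-6102301/13)) = 1/(4438/4895 + I*√79329913/13)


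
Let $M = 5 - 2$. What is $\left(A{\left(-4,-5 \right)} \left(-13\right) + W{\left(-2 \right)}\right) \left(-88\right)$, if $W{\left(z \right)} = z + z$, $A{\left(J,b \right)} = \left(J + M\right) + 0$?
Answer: $-792$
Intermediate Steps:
$M = 3$
$A{\left(J,b \right)} = 3 + J$ ($A{\left(J,b \right)} = \left(J + 3\right) + 0 = \left(3 + J\right) + 0 = 3 + J$)
$W{\left(z \right)} = 2 z$
$\left(A{\left(-4,-5 \right)} \left(-13\right) + W{\left(-2 \right)}\right) \left(-88\right) = \left(\left(3 - 4\right) \left(-13\right) + 2 \left(-2\right)\right) \left(-88\right) = \left(\left(-1\right) \left(-13\right) - 4\right) \left(-88\right) = \left(13 - 4\right) \left(-88\right) = 9 \left(-88\right) = -792$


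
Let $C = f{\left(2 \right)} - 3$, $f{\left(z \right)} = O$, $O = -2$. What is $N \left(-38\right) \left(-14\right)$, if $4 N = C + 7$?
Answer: $266$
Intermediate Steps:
$f{\left(z \right)} = -2$
$C = -5$ ($C = -2 - 3 = -5$)
$N = \frac{1}{2}$ ($N = \frac{-5 + 7}{4} = \frac{1}{4} \cdot 2 = \frac{1}{2} \approx 0.5$)
$N \left(-38\right) \left(-14\right) = \frac{1}{2} \left(-38\right) \left(-14\right) = \left(-19\right) \left(-14\right) = 266$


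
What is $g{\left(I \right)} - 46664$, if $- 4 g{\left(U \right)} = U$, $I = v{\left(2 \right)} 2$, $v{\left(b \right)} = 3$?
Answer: $- \frac{93331}{2} \approx -46666.0$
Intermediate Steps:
$I = 6$ ($I = 3 \cdot 2 = 6$)
$g{\left(U \right)} = - \frac{U}{4}$
$g{\left(I \right)} - 46664 = \left(- \frac{1}{4}\right) 6 - 46664 = - \frac{3}{2} - 46664 = - \frac{93331}{2}$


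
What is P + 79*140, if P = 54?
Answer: 11114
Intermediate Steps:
P + 79*140 = 54 + 79*140 = 54 + 11060 = 11114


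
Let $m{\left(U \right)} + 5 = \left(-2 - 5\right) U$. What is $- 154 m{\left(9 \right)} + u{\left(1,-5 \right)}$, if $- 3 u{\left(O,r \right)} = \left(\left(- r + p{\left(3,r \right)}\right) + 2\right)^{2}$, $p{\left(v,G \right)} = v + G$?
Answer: $\frac{31391}{3} \approx 10464.0$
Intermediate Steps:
$p{\left(v,G \right)} = G + v$
$m{\left(U \right)} = -5 - 7 U$ ($m{\left(U \right)} = -5 + \left(-2 - 5\right) U = -5 - 7 U$)
$u{\left(O,r \right)} = - \frac{25}{3}$ ($u{\left(O,r \right)} = - \frac{\left(\left(- r + \left(r + 3\right)\right) + 2\right)^{2}}{3} = - \frac{\left(\left(- r + \left(3 + r\right)\right) + 2\right)^{2}}{3} = - \frac{\left(3 + 2\right)^{2}}{3} = - \frac{5^{2}}{3} = \left(- \frac{1}{3}\right) 25 = - \frac{25}{3}$)
$- 154 m{\left(9 \right)} + u{\left(1,-5 \right)} = - 154 \left(-5 - 63\right) - \frac{25}{3} = \left(-154\right) \left(-68\right) - \frac{25}{3} = 10472 - \frac{25}{3} = \frac{31391}{3}$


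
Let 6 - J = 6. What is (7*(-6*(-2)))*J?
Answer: 0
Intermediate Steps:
J = 0 (J = 6 - 1*6 = 6 - 6 = 0)
(7*(-6*(-2)))*J = (7*(-6*(-2)))*0 = (7*12)*0 = 84*0 = 0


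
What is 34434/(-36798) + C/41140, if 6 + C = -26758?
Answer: -100061518/63077905 ≈ -1.5863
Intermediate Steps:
C = -26764 (C = -6 - 26758 = -26764)
34434/(-36798) + C/41140 = 34434/(-36798) - 26764/41140 = 34434*(-1/36798) - 26764*1/41140 = -5739/6133 - 6691/10285 = -100061518/63077905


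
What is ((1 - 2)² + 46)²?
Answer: 2209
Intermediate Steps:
((1 - 2)² + 46)² = ((-1)² + 46)² = (1 + 46)² = 47² = 2209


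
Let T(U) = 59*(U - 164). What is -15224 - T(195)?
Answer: -17053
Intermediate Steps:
T(U) = -9676 + 59*U (T(U) = 59*(-164 + U) = -9676 + 59*U)
-15224 - T(195) = -15224 - (-9676 + 59*195) = -15224 - (-9676 + 11505) = -15224 - 1*1829 = -15224 - 1829 = -17053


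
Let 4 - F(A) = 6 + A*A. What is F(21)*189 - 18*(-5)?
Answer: -83637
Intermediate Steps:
F(A) = -2 - A² (F(A) = 4 - (6 + A*A) = 4 - (6 + A²) = 4 + (-6 - A²) = -2 - A²)
F(21)*189 - 18*(-5) = (-2 - 1*21²)*189 - 18*(-5) = (-2 - 1*441)*189 + 90 = (-2 - 441)*189 + 90 = -443*189 + 90 = -83727 + 90 = -83637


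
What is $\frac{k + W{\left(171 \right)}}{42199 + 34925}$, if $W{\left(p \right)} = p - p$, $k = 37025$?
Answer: $\frac{37025}{77124} \approx 0.48007$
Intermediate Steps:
$W{\left(p \right)} = 0$
$\frac{k + W{\left(171 \right)}}{42199 + 34925} = \frac{37025 + 0}{42199 + 34925} = \frac{37025}{77124}$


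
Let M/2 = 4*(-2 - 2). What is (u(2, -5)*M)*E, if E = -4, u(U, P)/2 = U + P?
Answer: -768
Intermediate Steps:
u(U, P) = 2*P + 2*U (u(U, P) = 2*(U + P) = 2*(P + U) = 2*P + 2*U)
M = -32 (M = 2*(4*(-2 - 2)) = 2*(4*(-4)) = 2*(-16) = -32)
(u(2, -5)*M)*E = ((2*(-5) + 2*2)*(-32))*(-4) = ((-10 + 4)*(-32))*(-4) = -6*(-32)*(-4) = 192*(-4) = -768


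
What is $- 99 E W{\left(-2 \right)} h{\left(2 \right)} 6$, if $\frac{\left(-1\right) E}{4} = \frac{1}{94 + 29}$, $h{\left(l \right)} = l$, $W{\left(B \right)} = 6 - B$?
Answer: $\frac{12672}{41} \approx 309.07$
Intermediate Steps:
$E = - \frac{4}{123}$ ($E = - \frac{4}{94 + 29} = - \frac{4}{123} \approx -0.03252$)
$- 99 E W{\left(-2 \right)} h{\left(2 \right)} 6 = \left(-99\right) \left(- \frac{4}{123}\right) \left(6 - -2\right) 2 \cdot 6 = \frac{132 \left(6 + 2\right) 2 \cdot 6}{41} = \frac{132 \cdot 8 \cdot 2 \cdot 6}{41} = \frac{132 \cdot 16 \cdot 6}{41} = \frac{132}{41} \cdot 96 = \frac{12672}{41}$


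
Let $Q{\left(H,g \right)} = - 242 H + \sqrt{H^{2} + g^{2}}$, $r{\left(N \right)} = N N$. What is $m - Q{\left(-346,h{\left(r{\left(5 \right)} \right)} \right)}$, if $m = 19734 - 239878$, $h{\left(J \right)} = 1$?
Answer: $-303876 - \sqrt{119717} \approx -3.0422 \cdot 10^{5}$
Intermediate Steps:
$r{\left(N \right)} = N^{2}$
$Q{\left(H,g \right)} = \sqrt{H^{2} + g^{2}} - 242 H$
$m = -220144$
$m - Q{\left(-346,h{\left(r{\left(5 \right)} \right)} \right)} = -220144 - \left(\sqrt{\left(-346\right)^{2} + 1^{2}} - -83732\right) = -220144 - \left(\sqrt{119716 + 1} + 83732\right) = -220144 - \left(\sqrt{119717} + 83732\right) = -220144 - \left(83732 + \sqrt{119717}\right) = -303876 - \sqrt{119717}$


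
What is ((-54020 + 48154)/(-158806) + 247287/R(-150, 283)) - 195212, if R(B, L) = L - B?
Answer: -6692044583138/34381499 ≈ -1.9464e+5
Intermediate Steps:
((-54020 + 48154)/(-158806) + 247287/R(-150, 283)) - 195212 = ((-54020 + 48154)/(-158806) + 247287/(283 - 1*(-150))) - 195212 = (-5866*(-1/158806) + 247287/(283 + 150)) - 195212 = (2933/79403 + 247287/433) - 195212 = 19636599650/34381499 - 195212 = -6692044583138/34381499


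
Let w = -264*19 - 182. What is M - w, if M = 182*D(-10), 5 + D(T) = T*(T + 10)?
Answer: 4288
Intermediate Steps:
D(T) = -5 + T*(10 + T) (D(T) = -5 + T*(T + 10) = -5 + T*(10 + T))
M = -910 (M = 182*(-5 + (-10)² + 10*(-10)) = 182*(-5 + 100 - 100) = 182*(-5) = -910)
w = -5198 (w = -5016 - 182 = -5198)
M - w = -910 - 1*(-5198) = -910 + 5198 = 4288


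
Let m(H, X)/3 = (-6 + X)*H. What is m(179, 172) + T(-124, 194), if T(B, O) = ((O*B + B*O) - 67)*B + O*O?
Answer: 6100974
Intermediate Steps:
m(H, X) = 3*H*(-6 + X) (m(H, X) = 3*((-6 + X)*H) = 3*(H*(-6 + X)) = 3*H*(-6 + X))
T(B, O) = O² + B*(-67 + 2*B*O) (T(B, O) = ((B*O + B*O) - 67)*B + O² = (2*B*O - 67)*B + O² = (-67 + 2*B*O)*B + O² = B*(-67 + 2*B*O) + O² = O² + B*(-67 + 2*B*O))
m(179, 172) + T(-124, 194) = 3*179*(-6 + 172) + (194² - 67*(-124) + 2*194*(-124)²) = 3*179*166 + (37636 + 8308 + 2*194*15376) = 89142 + (37636 + 8308 + 5965888) = 89142 + 6011832 = 6100974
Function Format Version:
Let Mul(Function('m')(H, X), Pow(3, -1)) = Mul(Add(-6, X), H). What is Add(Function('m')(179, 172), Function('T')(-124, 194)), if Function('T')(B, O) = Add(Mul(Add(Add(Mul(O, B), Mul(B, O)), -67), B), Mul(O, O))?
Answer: 6100974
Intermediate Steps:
Function('m')(H, X) = Mul(3, H, Add(-6, X)) (Function('m')(H, X) = Mul(3, Mul(Add(-6, X), H)) = Mul(3, Mul(H, Add(-6, X))) = Mul(3, H, Add(-6, X)))
Function('T')(B, O) = Add(Pow(O, 2), Mul(B, Add(-67, Mul(2, B, O)))) (Function('T')(B, O) = Add(Mul(Add(Add(Mul(B, O), Mul(B, O)), -67), B), Pow(O, 2)) = Add(Mul(Add(Mul(2, B, O), -67), B), Pow(O, 2)) = Add(Mul(Add(-67, Mul(2, B, O)), B), Pow(O, 2)) = Add(Mul(B, Add(-67, Mul(2, B, O))), Pow(O, 2)) = Add(Pow(O, 2), Mul(B, Add(-67, Mul(2, B, O)))))
Add(Function('m')(179, 172), Function('T')(-124, 194)) = Add(Mul(3, 179, Add(-6, 172)), Add(Pow(194, 2), Mul(-67, -124), Mul(2, 194, Pow(-124, 2)))) = Add(Mul(3, 179, 166), Add(37636, 8308, Mul(2, 194, 15376))) = Add(89142, Add(37636, 8308, 5965888)) = Add(89142, 6011832) = 6100974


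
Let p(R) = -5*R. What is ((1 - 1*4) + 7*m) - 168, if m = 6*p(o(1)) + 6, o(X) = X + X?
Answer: -549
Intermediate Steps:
o(X) = 2*X
m = -54 (m = 6*(-10) + 6 = -60 + 6 = -54)
((1 - 1*4) + 7*m) - 168 = ((1 - 1*4) + 7*(-54)) - 168 = ((1 - 4) - 378) - 168 = (-3 - 378) - 168 = -381 - 168 = -549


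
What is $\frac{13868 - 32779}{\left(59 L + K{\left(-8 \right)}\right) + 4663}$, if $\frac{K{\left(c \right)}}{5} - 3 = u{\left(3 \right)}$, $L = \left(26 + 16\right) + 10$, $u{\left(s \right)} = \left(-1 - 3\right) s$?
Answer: $- \frac{18911}{7686} \approx -2.4604$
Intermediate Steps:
$u{\left(s \right)} = - 4 s$
$L = 52$ ($L = 42 + 10 = 52$)
$K{\left(c \right)} = -45$ ($K{\left(c \right)} = 15 + 5 \left(\left(-4\right) 3\right) = 15 + 5 \left(-12\right) = 15 - 60 = -45$)
$\frac{13868 - 32779}{\left(59 L + K{\left(-8 \right)}\right) + 4663} = \frac{13868 - 32779}{\left(59 \cdot 52 - 45\right) + 4663} = - \frac{18911}{\left(3068 - 45\right) + 4663} = - \frac{18911}{3023 + 4663} = - \frac{18911}{7686}$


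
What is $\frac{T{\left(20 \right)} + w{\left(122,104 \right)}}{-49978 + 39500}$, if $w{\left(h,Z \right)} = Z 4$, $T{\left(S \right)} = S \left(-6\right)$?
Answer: $- \frac{148}{5239} \approx -0.02825$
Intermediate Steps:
$T{\left(S \right)} = - 6 S$
$w{\left(h,Z \right)} = 4 Z$
$\frac{T{\left(20 \right)} + w{\left(122,104 \right)}}{-49978 + 39500} = \frac{\left(-6\right) 20 + 4 \cdot 104}{-49978 + 39500} = \frac{-120 + 416}{-10478} = 296 \left(- \frac{1}{10478}\right) = - \frac{148}{5239}$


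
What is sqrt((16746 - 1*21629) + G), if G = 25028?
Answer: sqrt(20145) ≈ 141.93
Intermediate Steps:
sqrt((16746 - 1*21629) + G) = sqrt((16746 - 1*21629) + 25028) = sqrt((16746 - 21629) + 25028) = sqrt(-4883 + 25028) = sqrt(20145)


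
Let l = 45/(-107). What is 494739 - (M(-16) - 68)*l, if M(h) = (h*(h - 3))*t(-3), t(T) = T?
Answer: 52892973/107 ≈ 4.9433e+5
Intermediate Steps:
l = -45/107 (l = 45*(-1/107) = -45/107 ≈ -0.42056)
M(h) = -3*h*(-3 + h) (M(h) = (h*(h - 3))*(-3) = (h*(-3 + h))*(-3) = -3*h*(-3 + h))
494739 - (M(-16) - 68)*l = 494739 - (3*(-16)*(3 - 1*(-16)) - 68)*(-45)/107 = 494739 - (3*(-16)*(3 + 16) - 68)*(-45)/107 = 494739 - (3*(-16)*19 - 68)*(-45)/107 = 494739 - (-912 - 68)*(-45)/107 = 494739 - (-980)*(-45)/107 = 494739 - 1*44100/107 = 494739 - 44100/107 = 52892973/107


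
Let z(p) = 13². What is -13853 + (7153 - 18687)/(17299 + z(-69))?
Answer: -120997869/8734 ≈ -13854.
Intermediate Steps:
z(p) = 169
-13853 + (7153 - 18687)/(17299 + z(-69)) = -13853 + (7153 - 18687)/(17299 + 169) = -13853 - 11534/17468 = -13853 - 11534*1/17468 = -13853 - 5767/8734 = -120997869/8734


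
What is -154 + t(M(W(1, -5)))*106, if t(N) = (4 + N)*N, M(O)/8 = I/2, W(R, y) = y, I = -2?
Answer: 3238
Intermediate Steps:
M(O) = -8 (M(O) = 8*(-2/2) = 8*(-2*1/2) = 8*(-1) = -8)
t(N) = N*(4 + N)
-154 + t(M(W(1, -5)))*106 = -154 - 8*(4 - 8)*106 = -154 - 8*(-4)*106 = -154 + 32*106 = -154 + 3392 = 3238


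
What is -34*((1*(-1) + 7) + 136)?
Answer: -4828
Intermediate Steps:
-34*((1*(-1) + 7) + 136) = -34*((-1 + 7) + 136) = -34*(6 + 136) = -34*142 = -4828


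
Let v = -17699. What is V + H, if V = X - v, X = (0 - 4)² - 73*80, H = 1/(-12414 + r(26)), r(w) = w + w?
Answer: 146798749/12362 ≈ 11875.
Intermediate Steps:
r(w) = 2*w
H = -1/12362 (H = 1/(-12414 + 2*26) = 1/(-12414 + 52) = 1/(-12362) = -1/12362 ≈ -8.0893e-5)
X = -5824 (X = (-4)² - 5840 = 16 - 5840 = -5824)
V = 11875 (V = -5824 - 1*(-17699) = -5824 + 17699 = 11875)
V + H = 11875 - 1/12362 = 146798749/12362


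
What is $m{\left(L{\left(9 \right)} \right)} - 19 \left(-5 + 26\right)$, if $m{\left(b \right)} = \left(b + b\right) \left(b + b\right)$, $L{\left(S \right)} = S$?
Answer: $-75$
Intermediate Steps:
$m{\left(b \right)} = 4 b^{2}$ ($m{\left(b \right)} = 2 b 2 b = 4 b^{2}$)
$m{\left(L{\left(9 \right)} \right)} - 19 \left(-5 + 26\right) = 4 \cdot 9^{2} - 19 \left(-5 + 26\right) = 4 \cdot 81 - 399 = 324 - 399 = -75$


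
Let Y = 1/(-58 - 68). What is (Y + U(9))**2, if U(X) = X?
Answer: 1283689/15876 ≈ 80.857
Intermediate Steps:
Y = -1/126 (Y = 1/(-126) = -1/126 ≈ -0.0079365)
(Y + U(9))**2 = (-1/126 + 9)**2 = (1133/126)**2 = 1283689/15876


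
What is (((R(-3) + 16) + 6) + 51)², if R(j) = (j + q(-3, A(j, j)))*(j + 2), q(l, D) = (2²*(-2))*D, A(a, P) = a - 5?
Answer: 144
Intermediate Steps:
A(a, P) = -5 + a
q(l, D) = -8*D (q(l, D) = (4*(-2))*D = -8*D)
R(j) = (2 + j)*(40 - 7*j) (R(j) = (j - 8*(-5 + j))*(j + 2) = (j + (40 - 8*j))*(2 + j) = (40 - 7*j)*(2 + j) = (2 + j)*(40 - 7*j))
(((R(-3) + 16) + 6) + 51)² = ((((80 - 7*(-3)² + 26*(-3)) + 16) + 6) + 51)² = ((((80 - 7*9 - 78) + 16) + 6) + 51)² = ((((80 - 63 - 78) + 16) + 6) + 51)² = (((-61 + 16) + 6) + 51)² = ((-45 + 6) + 51)² = (-39 + 51)² = 12² = 144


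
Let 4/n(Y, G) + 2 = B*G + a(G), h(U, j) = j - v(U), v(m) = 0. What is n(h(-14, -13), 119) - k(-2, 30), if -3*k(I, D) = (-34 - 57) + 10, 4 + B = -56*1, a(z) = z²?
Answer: -189509/7019 ≈ -26.999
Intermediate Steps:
B = -60 (B = -4 - 56*1 = -4 - 56 = -60)
h(U, j) = j (h(U, j) = j - 1*0 = j + 0 = j)
k(I, D) = 27 (k(I, D) = -((-34 - 57) + 10)/3 = -(-91 + 10)/3 = -⅓*(-81) = 27)
n(Y, G) = 4/(-2 + G² - 60*G) (n(Y, G) = 4/(-2 + (-60*G + G²)) = 4/(-2 + (G² - 60*G)) = 4/(-2 + G² - 60*G))
n(h(-14, -13), 119) - k(-2, 30) = 4/(-2 + 119² - 60*119) - 1*27 = 4/(-2 + 14161 - 7140) - 27 = 4/7019 - 27 = -189509/7019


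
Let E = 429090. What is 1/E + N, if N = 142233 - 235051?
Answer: -39827275619/429090 ≈ -92818.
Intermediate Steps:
N = -92818
1/E + N = 1/429090 - 92818 = -39827275619/429090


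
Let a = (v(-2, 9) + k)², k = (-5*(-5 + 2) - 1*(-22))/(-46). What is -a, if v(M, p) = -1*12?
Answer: -346921/2116 ≈ -163.95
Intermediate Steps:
v(M, p) = -12
k = -37/46 (k = (-5*(-3) + 22)*(-1/46) = (15 + 22)*(-1/46) = 37*(-1/46) = -37/46 ≈ -0.80435)
a = 346921/2116 (a = (-12 - 37/46)² = (-589/46)² = 346921/2116 ≈ 163.95)
-a = -1*346921/2116 = -346921/2116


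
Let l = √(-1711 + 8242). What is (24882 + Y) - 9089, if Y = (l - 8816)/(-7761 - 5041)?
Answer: 101095401/6401 - √6531/12802 ≈ 15794.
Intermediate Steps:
l = √6531 ≈ 80.815
Y = 4408/6401 - √6531/12802 (Y = (√6531 - 8816)/(-7761 - 5041) = (-8816 + √6531)/(-12802) = (-8816 + √6531)*(-1/12802) = 4408/6401 - √6531/12802 ≈ 0.68233)
(24882 + Y) - 9089 = (24882 + (4408/6401 - √6531/12802)) - 9089 = (159274090/6401 - √6531/12802) - 9089 = 101095401/6401 - √6531/12802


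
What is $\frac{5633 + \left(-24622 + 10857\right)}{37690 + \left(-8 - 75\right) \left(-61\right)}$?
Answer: $- \frac{8132}{42753} \approx -0.19021$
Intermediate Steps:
$\frac{5633 + \left(-24622 + 10857\right)}{37690 + \left(-8 - 75\right) \left(-61\right)} = \frac{5633 - 13765}{37690 - -5063} = - \frac{8132}{37690 + 5063} = - \frac{8132}{42753}$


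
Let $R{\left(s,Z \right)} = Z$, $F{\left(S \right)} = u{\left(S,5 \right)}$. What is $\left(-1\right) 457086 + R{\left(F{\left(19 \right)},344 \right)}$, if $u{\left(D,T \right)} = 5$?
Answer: $-456742$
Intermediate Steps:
$F{\left(S \right)} = 5$
$\left(-1\right) 457086 + R{\left(F{\left(19 \right)},344 \right)} = \left(-1\right) 457086 + 344 = -457086 + 344 = -456742$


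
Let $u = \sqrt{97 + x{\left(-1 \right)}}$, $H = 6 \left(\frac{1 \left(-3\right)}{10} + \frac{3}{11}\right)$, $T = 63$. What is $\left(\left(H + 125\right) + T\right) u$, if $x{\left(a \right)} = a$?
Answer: $\frac{41324 \sqrt{6}}{55} \approx 1840.4$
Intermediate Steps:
$H = - \frac{9}{55}$ ($H = 6 \left(\left(-3\right) \frac{1}{10} + 3 \cdot \frac{1}{11}\right) = 6 \left(- \frac{3}{10} + \frac{3}{11}\right) = 6 \left(- \frac{3}{110}\right) = - \frac{9}{55} \approx -0.16364$)
$u = 4 \sqrt{6}$ ($u = \sqrt{97 - 1} = \sqrt{96} = 4 \sqrt{6} \approx 9.798$)
$\left(\left(H + 125\right) + T\right) u = \left(\left(- \frac{9}{55} + 125\right) + 63\right) 4 \sqrt{6} = \left(\frac{6866}{55} + 63\right) 4 \sqrt{6} = \frac{10331 \cdot 4 \sqrt{6}}{55} = \frac{41324 \sqrt{6}}{55}$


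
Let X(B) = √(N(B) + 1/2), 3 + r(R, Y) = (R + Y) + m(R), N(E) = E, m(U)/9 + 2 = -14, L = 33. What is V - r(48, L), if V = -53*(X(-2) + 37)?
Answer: -1895 - 53*I*√6/2 ≈ -1895.0 - 64.911*I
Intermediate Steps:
m(U) = -144 (m(U) = -18 + 9*(-14) = -18 - 126 = -144)
r(R, Y) = -147 + R + Y (r(R, Y) = -3 + ((R + Y) - 144) = -3 + (-144 + R + Y) = -147 + R + Y)
X(B) = √(½ + B) (X(B) = √(B + 1/2) = √(B + 1*(½)) = √(B + ½) = √(½ + B))
V = -1961 - 53*I*√6/2 (V = -53*(√(2 + 4*(-2))/2 + 37) = -53*(√(2 - 8)/2 + 37) = -53*(√(-6)/2 + 37) = -53*((I*√6)/2 + 37) = -53*(I*√6/2 + 37) = -53*(37 + I*√6/2) = -1961 - 53*I*√6/2 ≈ -1961.0 - 64.911*I)
V - r(48, L) = (-1961 - 53*I*√6/2) - (-147 + 48 + 33) = (-1961 - 53*I*√6/2) - 1*(-66) = (-1961 - 53*I*√6/2) + 66 = -1895 - 53*I*√6/2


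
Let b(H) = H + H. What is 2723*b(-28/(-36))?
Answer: 38122/9 ≈ 4235.8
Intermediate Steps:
b(H) = 2*H
2723*b(-28/(-36)) = 2723*(2*(-28/(-36))) = 2723*(2*(-28*(-1/36))) = 2723*(2*(7/9)) = 2723*(14/9) = 38122/9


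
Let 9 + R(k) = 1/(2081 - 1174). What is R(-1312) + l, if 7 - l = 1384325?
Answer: -1255584588/907 ≈ -1.3843e+6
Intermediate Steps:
l = -1384318 (l = 7 - 1*1384325 = 7 - 1384325 = -1384318)
R(k) = -8162/907 (R(k) = -9 + 1/(2081 - 1174) = -9 + 1/907 = -8162/907)
R(-1312) + l = -8162/907 - 1384318 = -1255584588/907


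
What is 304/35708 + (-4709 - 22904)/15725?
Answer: -245306151/140377075 ≈ -1.7475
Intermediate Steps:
304/35708 + (-4709 - 22904)/15725 = 304*(1/35708) - 27613*1/15725 = 76/8927 - 27613/15725 = -245306151/140377075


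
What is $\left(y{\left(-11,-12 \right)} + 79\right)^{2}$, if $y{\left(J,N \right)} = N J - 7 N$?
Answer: $87025$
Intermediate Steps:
$y{\left(J,N \right)} = - 7 N + J N$ ($y{\left(J,N \right)} = J N - 7 N = - 7 N + J N$)
$\left(y{\left(-11,-12 \right)} + 79\right)^{2} = \left(- 12 \left(-7 - 11\right) + 79\right)^{2} = \left(\left(-12\right) \left(-18\right) + 79\right)^{2} = \left(216 + 79\right)^{2} = 295^{2} = 87025$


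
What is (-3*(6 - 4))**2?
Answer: 36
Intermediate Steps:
(-3*(6 - 4))**2 = (-3*2)**2 = (-6)**2 = 36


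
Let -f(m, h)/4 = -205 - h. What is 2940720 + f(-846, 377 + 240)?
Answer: 2944008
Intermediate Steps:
f(m, h) = 820 + 4*h (f(m, h) = -4*(-205 - h) = 820 + 4*h)
2940720 + f(-846, 377 + 240) = 2940720 + (820 + 4*(377 + 240)) = 2940720 + (820 + 4*617) = 2940720 + (820 + 2468) = 2940720 + 3288 = 2944008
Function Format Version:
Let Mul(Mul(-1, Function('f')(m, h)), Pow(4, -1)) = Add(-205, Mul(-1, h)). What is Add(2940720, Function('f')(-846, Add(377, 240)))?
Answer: 2944008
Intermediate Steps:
Function('f')(m, h) = Add(820, Mul(4, h)) (Function('f')(m, h) = Mul(-4, Add(-205, Mul(-1, h))) = Add(820, Mul(4, h)))
Add(2940720, Function('f')(-846, Add(377, 240))) = Add(2940720, Add(820, Mul(4, Add(377, 240)))) = Add(2940720, Add(820, Mul(4, 617))) = Add(2940720, Add(820, 2468)) = Add(2940720, 3288) = 2944008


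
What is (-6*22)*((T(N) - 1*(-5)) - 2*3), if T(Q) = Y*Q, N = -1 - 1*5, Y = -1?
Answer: -660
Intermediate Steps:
N = -6 (N = -1 - 5 = -6)
T(Q) = -Q
(-6*22)*((T(N) - 1*(-5)) - 2*3) = (-6*22)*((-1*(-6) - 1*(-5)) - 2*3) = -132*((6 + 5) - 6) = -132*(11 - 6) = -132*5 = -660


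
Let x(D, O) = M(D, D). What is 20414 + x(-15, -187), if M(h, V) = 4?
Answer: 20418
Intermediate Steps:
x(D, O) = 4
20414 + x(-15, -187) = 20414 + 4 = 20418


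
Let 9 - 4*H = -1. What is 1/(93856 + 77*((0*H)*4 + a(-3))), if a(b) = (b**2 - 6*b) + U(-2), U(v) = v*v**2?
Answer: 1/95319 ≈ 1.0491e-5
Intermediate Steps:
H = 5/2 (H = 9/4 - 1/4*(-1) = 9/4 + 1/4 = 5/2 ≈ 2.5000)
U(v) = v**3
a(b) = -8 + b**2 - 6*b (a(b) = (b**2 - 6*b) + (-2)**3 = (b**2 - 6*b) - 8 = -8 + b**2 - 6*b)
1/(93856 + 77*((0*H)*4 + a(-3))) = 1/(93856 + 77*((0*(5/2))*4 + (-8 + (-3)**2 - 6*(-3)))) = 1/(93856 + 77*(0*4 + (-8 + 9 + 18))) = 1/(93856 + 77*(0 + 19)) = 1/(93856 + 77*19) = 1/(93856 + 1463) = 1/95319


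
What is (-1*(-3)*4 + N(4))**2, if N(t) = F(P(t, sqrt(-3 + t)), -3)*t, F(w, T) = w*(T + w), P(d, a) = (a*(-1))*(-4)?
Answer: 784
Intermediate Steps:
P(d, a) = 4*a (P(d, a) = -a*(-4) = 4*a)
N(t) = 4*t*sqrt(-3 + t)*(-3 + 4*sqrt(-3 + t)) (N(t) = ((4*sqrt(-3 + t))*(-3 + 4*sqrt(-3 + t)))*t = (4*sqrt(-3 + t)*(-3 + 4*sqrt(-3 + t)))*t = 4*t*sqrt(-3 + t)*(-3 + 4*sqrt(-3 + t)))
(-1*(-3)*4 + N(4))**2 = (-1*(-3)*4 + 4*4*(-12 - 3*sqrt(-3 + 4) + 4*4))**2 = (3*4 + 4*4*(-12 - 3*sqrt(1) + 16))**2 = (12 + 4*4*(-12 - 3*1 + 16))**2 = (12 + 4*4*(-12 - 3 + 16))**2 = (12 + 4*4*1)**2 = (12 + 16)**2 = 28**2 = 784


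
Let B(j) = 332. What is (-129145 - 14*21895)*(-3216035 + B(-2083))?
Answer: 1401001404525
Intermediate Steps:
(-129145 - 14*21895)*(-3216035 + B(-2083)) = (-129145 - 14*21895)*(-3216035 + 332) = (-129145 - 306530)*(-3215703) = -435675*(-3215703) = 1401001404525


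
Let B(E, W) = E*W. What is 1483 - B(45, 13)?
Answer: 898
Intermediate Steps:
1483 - B(45, 13) = 1483 - 45*13 = 1483 - 1*585 = 1483 - 585 = 898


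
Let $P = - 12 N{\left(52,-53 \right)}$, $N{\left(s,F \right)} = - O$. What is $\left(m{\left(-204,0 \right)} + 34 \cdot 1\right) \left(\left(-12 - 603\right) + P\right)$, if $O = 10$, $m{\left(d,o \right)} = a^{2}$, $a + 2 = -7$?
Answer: $-56925$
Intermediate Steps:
$a = -9$ ($a = -2 - 7 = -9$)
$m{\left(d,o \right)} = 81$ ($m{\left(d,o \right)} = \left(-9\right)^{2} = 81$)
$N{\left(s,F \right)} = -10$ ($N{\left(s,F \right)} = \left(-1\right) 10 = -10$)
$P = 120$ ($P = \left(-12\right) \left(-10\right) = 120$)
$\left(m{\left(-204,0 \right)} + 34 \cdot 1\right) \left(\left(-12 - 603\right) + P\right) = \left(81 + 34 \cdot 1\right) \left(\left(-12 - 603\right) + 120\right) = \left(81 + 34\right) \left(\left(-12 - 603\right) + 120\right) = 115 \left(-615 + 120\right) = 115 \left(-495\right) = -56925$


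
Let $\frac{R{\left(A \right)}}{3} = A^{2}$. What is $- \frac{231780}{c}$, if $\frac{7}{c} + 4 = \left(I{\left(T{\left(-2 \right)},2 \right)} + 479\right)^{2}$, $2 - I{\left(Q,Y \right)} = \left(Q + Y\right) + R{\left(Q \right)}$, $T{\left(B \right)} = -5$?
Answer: $- \frac{38771463060}{7} \approx -5.5388 \cdot 10^{9}$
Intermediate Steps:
$R{\left(A \right)} = 3 A^{2}$
$I{\left(Q,Y \right)} = 2 - Q - Y - 3 Q^{2}$ ($I{\left(Q,Y \right)} = 2 - \left(\left(Q + Y\right) + 3 Q^{2}\right) = 2 - \left(Q + Y + 3 Q^{2}\right) = 2 - Q - Y - 3 Q^{2}$)
$c = \frac{7}{167277}$ ($c = \frac{7}{-4 + \left(\left(2 - -5 - 2 - 3 \left(-5\right)^{2}\right) + 479\right)^{2}} = \frac{7}{-4 + \left(\left(2 + 5 - 2 - 75\right) + 479\right)^{2}} = \frac{7}{-4 + \left(-70 + 479\right)^{2}} = \frac{7}{-4 + 409^{2}} = \frac{7}{-4 + 167281} = \frac{7}{167277} \approx 4.1847 \cdot 10^{-5}$)
$- \frac{231780}{c} = - \frac{231780}{\frac{7}{167277}} = \left(-231780\right) \frac{167277}{7} = - \frac{38771463060}{7}$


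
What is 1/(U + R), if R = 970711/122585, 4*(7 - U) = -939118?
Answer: 245170/57564547627 ≈ 4.2590e-6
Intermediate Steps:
U = 469573/2 (U = 7 - ¼*(-939118) = 7 + 469559/2 = 469573/2 ≈ 2.3479e+5)
R = 970711/122585 (R = 970711*(1/122585) = 970711/122585 ≈ 7.9187)
1/(U + R) = 1/(469573/2 + 970711/122585) = 1/(57564547627/245170) = 245170/57564547627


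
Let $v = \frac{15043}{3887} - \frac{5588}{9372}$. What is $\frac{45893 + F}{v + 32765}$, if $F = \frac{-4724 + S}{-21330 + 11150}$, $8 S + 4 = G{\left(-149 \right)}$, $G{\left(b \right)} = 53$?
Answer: $\frac{3094444821071253}{2209456590404000} \approx 1.4005$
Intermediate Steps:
$S = \frac{49}{8}$ ($S = - \frac{1}{2} + \frac{1}{8} \cdot 53 = - \frac{1}{2} + \frac{53}{8} = \frac{49}{8} \approx 6.125$)
$F = \frac{37743}{81440}$ ($F = \frac{-4724 + \frac{49}{8}}{-21330 + 11150} = - \frac{37743}{8 \left(-10180\right)} = \left(- \frac{37743}{8}\right) \left(- \frac{1}{10180}\right) = \frac{37743}{81440} \approx 0.46345$)
$v = \frac{2710510}{827931}$ ($v = 15043 \cdot \frac{1}{3887} - \frac{127}{213} = \frac{15043}{3887} - \frac{127}{213} = \frac{2710510}{827931} \approx 3.2738$)
$\frac{45893 + F}{v + 32765} = \frac{45893 + \frac{37743}{81440}}{\frac{2710510}{827931} + 32765} = \frac{3737563663}{81440 \cdot \frac{27129869725}{827931}} = \frac{3737563663}{81440} \cdot \frac{827931}{27129869725} = \frac{3094444821071253}{2209456590404000}$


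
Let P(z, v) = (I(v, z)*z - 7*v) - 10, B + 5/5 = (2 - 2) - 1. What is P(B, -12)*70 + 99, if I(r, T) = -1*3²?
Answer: 6539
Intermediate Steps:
B = -2 (B = -1 + ((2 - 2) - 1) = -1 + (0 - 1) = -1 - 1 = -2)
I(r, T) = -9 (I(r, T) = -1*9 = -9)
P(z, v) = -10 - 9*z - 7*v (P(z, v) = (-9*z - 7*v) - 10 = -10 - 9*z - 7*v)
P(B, -12)*70 + 99 = (-10 - 9*(-2) - 7*(-12))*70 + 99 = (-10 + 18 + 84)*70 + 99 = 92*70 + 99 = 6440 + 99 = 6539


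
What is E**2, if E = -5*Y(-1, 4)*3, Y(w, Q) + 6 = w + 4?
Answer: 2025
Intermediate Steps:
Y(w, Q) = -2 + w (Y(w, Q) = -6 + (w + 4) = -6 + (4 + w) = -2 + w)
E = 45 (E = -5*(-2 - 1)*3 = -5*(-3)*3 = 15*3 = 45)
E**2 = 45**2 = 2025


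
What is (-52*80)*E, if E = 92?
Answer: -382720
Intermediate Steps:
(-52*80)*E = -52*80*92 = -4160*92 = -382720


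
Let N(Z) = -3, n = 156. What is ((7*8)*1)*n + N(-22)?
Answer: 8733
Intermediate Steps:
((7*8)*1)*n + N(-22) = ((7*8)*1)*156 - 3 = (56*1)*156 - 3 = 56*156 - 3 = 8736 - 3 = 8733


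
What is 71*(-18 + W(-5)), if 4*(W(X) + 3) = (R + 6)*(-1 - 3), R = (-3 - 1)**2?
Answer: -3053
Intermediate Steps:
R = 16 (R = (-4)**2 = 16)
W(X) = -25 (W(X) = -3 + ((16 + 6)*(-1 - 3))/4 = -3 + (22*(-4))/4 = -3 + (1/4)*(-88) = -3 - 22 = -25)
71*(-18 + W(-5)) = 71*(-18 - 25) = 71*(-43) = -3053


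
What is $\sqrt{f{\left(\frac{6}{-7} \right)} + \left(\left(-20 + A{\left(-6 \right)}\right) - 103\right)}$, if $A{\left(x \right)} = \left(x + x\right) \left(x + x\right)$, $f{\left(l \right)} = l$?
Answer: $\frac{\sqrt{987}}{7} \approx 4.4881$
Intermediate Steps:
$A{\left(x \right)} = 4 x^{2}$ ($A{\left(x \right)} = 2 x 2 x = 4 x^{2}$)
$\sqrt{f{\left(\frac{6}{-7} \right)} + \left(\left(-20 + A{\left(-6 \right)}\right) - 103\right)} = \sqrt{\frac{6}{-7} - \left(123 - 144\right)} = \sqrt{6 \left(- \frac{1}{7}\right) + \left(\left(-20 + 4 \cdot 36\right) - 103\right)} = \sqrt{- \frac{6}{7} + \left(\left(-20 + 144\right) - 103\right)} = \sqrt{- \frac{6}{7} + \left(124 - 103\right)} = \sqrt{- \frac{6}{7} + 21} = \sqrt{\frac{141}{7}} = \frac{\sqrt{987}}{7}$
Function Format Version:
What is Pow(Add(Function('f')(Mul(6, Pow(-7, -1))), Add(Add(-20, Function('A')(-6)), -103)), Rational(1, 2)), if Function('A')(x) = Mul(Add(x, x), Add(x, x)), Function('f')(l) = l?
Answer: Mul(Rational(1, 7), Pow(987, Rational(1, 2))) ≈ 4.4881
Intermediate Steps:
Function('A')(x) = Mul(4, Pow(x, 2)) (Function('A')(x) = Mul(Mul(2, x), Mul(2, x)) = Mul(4, Pow(x, 2)))
Pow(Add(Function('f')(Mul(6, Pow(-7, -1))), Add(Add(-20, Function('A')(-6)), -103)), Rational(1, 2)) = Pow(Add(Mul(6, Pow(-7, -1)), Add(Add(-20, Mul(4, Pow(-6, 2))), -103)), Rational(1, 2)) = Pow(Add(Mul(6, Rational(-1, 7)), Add(Add(-20, Mul(4, 36)), -103)), Rational(1, 2)) = Pow(Add(Rational(-6, 7), Add(Add(-20, 144), -103)), Rational(1, 2)) = Pow(Add(Rational(-6, 7), Add(124, -103)), Rational(1, 2)) = Pow(Add(Rational(-6, 7), 21), Rational(1, 2)) = Pow(Rational(141, 7), Rational(1, 2)) = Mul(Rational(1, 7), Pow(987, Rational(1, 2)))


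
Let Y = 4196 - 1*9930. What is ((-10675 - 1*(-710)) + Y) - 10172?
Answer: -25871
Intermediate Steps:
Y = -5734 (Y = 4196 - 9930 = -5734)
((-10675 - 1*(-710)) + Y) - 10172 = ((-10675 - 1*(-710)) - 5734) - 10172 = ((-10675 + 710) - 5734) - 10172 = (-9965 - 5734) - 10172 = -15699 - 10172 = -25871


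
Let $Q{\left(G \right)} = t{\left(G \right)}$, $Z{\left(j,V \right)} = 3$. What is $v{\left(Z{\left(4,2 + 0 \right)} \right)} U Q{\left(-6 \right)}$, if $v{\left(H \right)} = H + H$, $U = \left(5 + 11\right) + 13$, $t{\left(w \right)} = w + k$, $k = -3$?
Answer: $-1566$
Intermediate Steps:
$t{\left(w \right)} = -3 + w$ ($t{\left(w \right)} = w - 3 = -3 + w$)
$Q{\left(G \right)} = -3 + G$
$U = 29$ ($U = 16 + 13 = 29$)
$v{\left(H \right)} = 2 H$
$v{\left(Z{\left(4,2 + 0 \right)} \right)} U Q{\left(-6 \right)} = 2 \cdot 3 \cdot 29 \left(-3 - 6\right) = 6 \cdot 29 \left(-9\right) = 174 \left(-9\right) = -1566$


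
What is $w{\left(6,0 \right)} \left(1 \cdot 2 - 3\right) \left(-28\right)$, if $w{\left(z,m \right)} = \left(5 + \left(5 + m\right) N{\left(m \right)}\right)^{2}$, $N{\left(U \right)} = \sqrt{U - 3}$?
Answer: $-1400 + 1400 i \sqrt{3} \approx -1400.0 + 2424.9 i$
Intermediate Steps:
$N{\left(U \right)} = \sqrt{-3 + U}$
$w{\left(z,m \right)} = \left(5 + \sqrt{-3 + m} \left(5 + m\right)\right)^{2}$ ($w{\left(z,m \right)} = \left(5 + \left(5 + m\right) \sqrt{-3 + m}\right)^{2} = \left(5 + \sqrt{-3 + m} \left(5 + m\right)\right)^{2}$)
$w{\left(6,0 \right)} \left(1 \cdot 2 - 3\right) \left(-28\right) = \left(5 + 5 \sqrt{-3 + 0} + 0 \sqrt{-3 + 0}\right)^{2} \left(1 \cdot 2 - 3\right) \left(-28\right) = \left(5 + 5 \sqrt{-3} + 0 \sqrt{-3}\right)^{2} \left(2 - 3\right) \left(-28\right) = \left(5 + 5 i \sqrt{3} + 0 i \sqrt{3}\right)^{2} \left(-1\right) \left(-28\right) = \left(5 + 5 i \sqrt{3} + 0\right)^{2} \left(-1\right) \left(-28\right) = \left(5 + 5 i \sqrt{3}\right)^{2} \left(-1\right) \left(-28\right) = - \left(5 + 5 i \sqrt{3}\right)^{2} \left(-28\right) = 28 \left(5 + 5 i \sqrt{3}\right)^{2}$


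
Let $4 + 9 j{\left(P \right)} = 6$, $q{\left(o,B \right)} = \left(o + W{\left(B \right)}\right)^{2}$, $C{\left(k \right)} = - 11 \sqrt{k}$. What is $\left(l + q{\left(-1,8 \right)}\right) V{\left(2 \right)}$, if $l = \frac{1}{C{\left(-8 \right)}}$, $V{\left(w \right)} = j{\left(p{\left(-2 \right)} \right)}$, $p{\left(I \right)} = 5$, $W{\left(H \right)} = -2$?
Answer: $2 + \frac{i \sqrt{2}}{198} \approx 2.0 + 0.0071425 i$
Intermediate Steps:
$q{\left(o,B \right)} = \left(-2 + o\right)^{2}$ ($q{\left(o,B \right)} = \left(o - 2\right)^{2} = \left(-2 + o\right)^{2}$)
$j{\left(P \right)} = \frac{2}{9}$ ($j{\left(P \right)} = - \frac{4}{9} + \frac{1}{9} \cdot 6 = - \frac{4}{9} + \frac{2}{3} = \frac{2}{9}$)
$V{\left(w \right)} = \frac{2}{9}$
$l = \frac{i \sqrt{2}}{44}$ ($l = \frac{1}{\left(-11\right) \sqrt{-8}} = \frac{1}{\left(-11\right) 2 i \sqrt{2}} = \frac{1}{\left(-22\right) i \sqrt{2}} = \frac{i \sqrt{2}}{44} \approx 0.032141 i$)
$\left(l + q{\left(-1,8 \right)}\right) V{\left(2 \right)} = \left(\frac{i \sqrt{2}}{44} + \left(-2 - 1\right)^{2}\right) \frac{2}{9} = \left(\frac{i \sqrt{2}}{44} + \left(-3\right)^{2}\right) \frac{2}{9} = \left(\frac{i \sqrt{2}}{44} + 9\right) \frac{2}{9} = \left(9 + \frac{i \sqrt{2}}{44}\right) \frac{2}{9} = 2 + \frac{i \sqrt{2}}{198}$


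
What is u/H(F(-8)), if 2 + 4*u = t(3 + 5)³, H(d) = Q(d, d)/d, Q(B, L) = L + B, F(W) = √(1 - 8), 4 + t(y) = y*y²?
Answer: 65548255/4 ≈ 1.6387e+7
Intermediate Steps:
t(y) = -4 + y³ (t(y) = -4 + y*y² = -4 + y³)
F(W) = I*√7 (F(W) = √(-7) = I*√7)
Q(B, L) = B + L
H(d) = 2 (H(d) = (d + d)/d = (2*d)/d = 2)
u = 65548255/2 (u = -½ + (-4 + (3 + 5)³)³/4 = -½ + (-4 + 8³)³/4 = -½ + (-4 + 512)³/4 = -½ + (¼)*508³ = -½ + (¼)*131096512 = -½ + 32774128 = 65548255/2 ≈ 3.2774e+7)
u/H(F(-8)) = (65548255/2)/2 = (65548255/2)*(½) = 65548255/4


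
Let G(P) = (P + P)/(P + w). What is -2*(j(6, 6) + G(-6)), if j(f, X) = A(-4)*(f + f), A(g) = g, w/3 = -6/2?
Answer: 472/5 ≈ 94.400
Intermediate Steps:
w = -9 (w = 3*(-6/2) = 3*(-2*3/2) = 3*(-3) = -9)
G(P) = 2*P/(-9 + P) (G(P) = (P + P)/(P - 9) = (2*P)/(-9 + P) = 2*P/(-9 + P))
j(f, X) = -8*f (j(f, X) = -4*(f + f) = -8*f)
-2*(j(6, 6) + G(-6)) = -2*(-8*6 + 2*(-6)/(-9 - 6)) = -2*(-48 + 2*(-6)/(-15)) = -2*(-48 + 2*(-6)*(-1/15)) = -2*(-48 + ⅘) = -2*(-236/5) = 472/5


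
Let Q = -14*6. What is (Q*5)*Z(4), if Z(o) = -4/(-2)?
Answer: -840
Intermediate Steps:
Q = -84
Z(o) = 2 (Z(o) = -4*(-1/2) = 2)
(Q*5)*Z(4) = -84*5*2 = -420*2 = -840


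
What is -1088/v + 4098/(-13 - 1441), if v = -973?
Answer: -1202701/707371 ≈ -1.7002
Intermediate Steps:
-1088/v + 4098/(-13 - 1441) = -1088/(-973) + 4098/(-13 - 1441) = -1088*(-1/973) + 4098/(-1454) = 1088/973 + 4098*(-1/1454) = 1088/973 - 2049/727 = -1202701/707371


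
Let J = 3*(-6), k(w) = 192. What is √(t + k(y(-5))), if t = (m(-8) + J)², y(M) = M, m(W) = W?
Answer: 2*√217 ≈ 29.462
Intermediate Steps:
J = -18
t = 676 (t = (-8 - 18)² = (-26)² = 676)
√(t + k(y(-5))) = √(676 + 192) = √868 = 2*√217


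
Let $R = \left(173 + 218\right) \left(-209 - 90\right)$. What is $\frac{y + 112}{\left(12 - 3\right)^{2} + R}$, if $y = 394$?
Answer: $- \frac{253}{58414} \approx -0.0043312$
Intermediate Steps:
$R = -116909$ ($R = 391 \left(-299\right) = -116909$)
$\frac{y + 112}{\left(12 - 3\right)^{2} + R} = \frac{394 + 112}{\left(12 - 3\right)^{2} - 116909} = \frac{506}{9^{2} - 116909} = \frac{506}{81 - 116909} = \frac{506}{-116828} = 506 \left(- \frac{1}{116828}\right) = - \frac{253}{58414}$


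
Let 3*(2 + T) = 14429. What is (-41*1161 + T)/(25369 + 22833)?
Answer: -9170/10329 ≈ -0.88779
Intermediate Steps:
T = 14423/3 (T = -2 + (1/3)*14429 = -2 + 14429/3 = 14423/3 ≈ 4807.7)
(-41*1161 + T)/(25369 + 22833) = (-41*1161 + 14423/3)/(25369 + 22833) = (-47601 + 14423/3)/48202 = -128380/3*1/48202 = -9170/10329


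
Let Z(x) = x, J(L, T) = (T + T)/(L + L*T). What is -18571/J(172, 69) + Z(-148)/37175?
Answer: -4156069098712/2565075 ≈ -1.6203e+6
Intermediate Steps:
J(L, T) = 2*T/(L + L*T) (J(L, T) = (2*T)/(L + L*T) = 2*T/(L + L*T))
-18571/J(172, 69) + Z(-148)/37175 = -18571/(2*69/(172*(1 + 69))) - 148/37175 = -18571/(2*69*(1/172)/70) - 148*1/37175 = -18571/(2*69*(1/172)*(1/70)) - 148/37175 = -18571/69/6020 - 148/37175 = -18571*6020/69 - 148/37175 = -111797420/69 - 148/37175 = -4156069098712/2565075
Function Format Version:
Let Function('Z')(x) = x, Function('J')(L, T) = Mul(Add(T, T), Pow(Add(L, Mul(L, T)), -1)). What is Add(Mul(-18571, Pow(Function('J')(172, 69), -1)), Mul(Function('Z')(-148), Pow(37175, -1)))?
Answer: Rational(-4156069098712, 2565075) ≈ -1.6203e+6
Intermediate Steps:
Function('J')(L, T) = Mul(2, T, Pow(Add(L, Mul(L, T)), -1)) (Function('J')(L, T) = Mul(Mul(2, T), Pow(Add(L, Mul(L, T)), -1)) = Mul(2, T, Pow(Add(L, Mul(L, T)), -1)))
Add(Mul(-18571, Pow(Function('J')(172, 69), -1)), Mul(Function('Z')(-148), Pow(37175, -1))) = Add(Mul(-18571, Pow(Mul(2, 69, Pow(172, -1), Pow(Add(1, 69), -1)), -1)), Mul(-148, Pow(37175, -1))) = Add(Mul(-18571, Pow(Mul(2, 69, Rational(1, 172), Pow(70, -1)), -1)), Mul(-148, Rational(1, 37175))) = Add(Mul(-18571, Pow(Mul(2, 69, Rational(1, 172), Rational(1, 70)), -1)), Rational(-148, 37175)) = Add(Mul(-18571, Pow(Rational(69, 6020), -1)), Rational(-148, 37175)) = Add(Mul(-18571, Rational(6020, 69)), Rational(-148, 37175)) = Add(Rational(-111797420, 69), Rational(-148, 37175)) = Rational(-4156069098712, 2565075)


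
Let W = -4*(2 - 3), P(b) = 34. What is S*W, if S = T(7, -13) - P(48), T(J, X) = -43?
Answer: -308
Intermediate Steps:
W = 4 (W = -4*(-1) = 4)
S = -77 (S = -43 - 1*34 = -43 - 34 = -77)
S*W = -77*4 = -308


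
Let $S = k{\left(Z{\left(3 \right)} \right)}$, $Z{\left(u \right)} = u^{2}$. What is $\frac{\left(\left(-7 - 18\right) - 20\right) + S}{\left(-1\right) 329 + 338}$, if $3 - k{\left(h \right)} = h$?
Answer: $- \frac{17}{3} \approx -5.6667$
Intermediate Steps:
$k{\left(h \right)} = 3 - h$
$S = -6$ ($S = 3 - 3^{2} = 3 - 9 = -6$)
$\frac{\left(\left(-7 - 18\right) - 20\right) + S}{\left(-1\right) 329 + 338} = \frac{\left(\left(-7 - 18\right) - 20\right) - 6}{\left(-1\right) 329 + 338} = \frac{\left(-25 - 20\right) - 6}{-329 + 338} = \frac{-45 - 6}{9} = \frac{1}{9} \left(-51\right) = - \frac{17}{3}$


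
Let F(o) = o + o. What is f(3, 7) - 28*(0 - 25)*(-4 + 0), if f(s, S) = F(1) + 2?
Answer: -2796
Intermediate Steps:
F(o) = 2*o
f(s, S) = 4 (f(s, S) = 2*1 + 2 = 2 + 2 = 4)
f(3, 7) - 28*(0 - 25)*(-4 + 0) = 4 - 28*(0 - 25)*(-4 + 0) = 4 - (-700)*(-4) = 4 - 28*100 = 4 - 2800 = -2796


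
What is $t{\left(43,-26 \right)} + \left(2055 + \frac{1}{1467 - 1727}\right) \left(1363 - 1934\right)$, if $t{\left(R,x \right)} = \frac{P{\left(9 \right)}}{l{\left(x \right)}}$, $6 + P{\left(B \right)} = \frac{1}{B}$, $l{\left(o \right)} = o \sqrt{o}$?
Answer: $- \frac{305084729}{260} - \frac{53 i \sqrt{26}}{6084} \approx -1.1734 \cdot 10^{6} - 0.044419 i$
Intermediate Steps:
$l{\left(o \right)} = o^{\frac{3}{2}}$
$P{\left(B \right)} = -6 + \frac{1}{B}$
$t{\left(R,x \right)} = - \frac{53}{9 x^{\frac{3}{2}}}$ ($t{\left(R,x \right)} = \frac{-6 + \frac{1}{9}}{x^{\frac{3}{2}}} = - \frac{53}{9 x^{\frac{3}{2}}}$)
$t{\left(43,-26 \right)} + \left(2055 + \frac{1}{1467 - 1727}\right) \left(1363 - 1934\right) = - \frac{53}{9 \left(- 26 i \sqrt{26}\right)} + \left(2055 + \frac{1}{1467 - 1727}\right) \left(1363 - 1934\right) = - \frac{53 \frac{i \sqrt{26}}{676}}{9} + \left(2055 + \frac{1}{-260}\right) \left(-571\right) = - \frac{53 i \sqrt{26}}{6084} + \left(2055 - \frac{1}{260}\right) \left(-571\right) = - \frac{53 i \sqrt{26}}{6084} + \frac{534299}{260} \left(-571\right) = - \frac{53 i \sqrt{26}}{6084} - \frac{305084729}{260} = - \frac{305084729}{260} - \frac{53 i \sqrt{26}}{6084}$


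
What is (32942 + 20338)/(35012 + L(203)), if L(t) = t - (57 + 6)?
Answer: 3330/2197 ≈ 1.5157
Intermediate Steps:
L(t) = -63 + t (L(t) = t - 1*63 = t - 63 = -63 + t)
(32942 + 20338)/(35012 + L(203)) = (32942 + 20338)/(35012 + (-63 + 203)) = 53280/(35012 + 140) = 53280/35152 = 53280*(1/35152) = 3330/2197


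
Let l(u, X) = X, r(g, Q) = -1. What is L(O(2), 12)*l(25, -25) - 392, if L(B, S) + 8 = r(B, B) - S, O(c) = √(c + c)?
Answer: 133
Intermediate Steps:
O(c) = √2*√c (O(c) = √(2*c) = √2*√c)
L(B, S) = -9 - S (L(B, S) = -8 + (-1 - S) = -9 - S)
L(O(2), 12)*l(25, -25) - 392 = (-9 - 1*12)*(-25) - 392 = (-9 - 12)*(-25) - 392 = -21*(-25) - 392 = 525 - 392 = 133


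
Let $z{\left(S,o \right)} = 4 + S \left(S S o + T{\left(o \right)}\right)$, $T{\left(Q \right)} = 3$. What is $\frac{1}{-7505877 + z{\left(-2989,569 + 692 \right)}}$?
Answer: $- \frac{1}{33673862065449} \approx -2.9697 \cdot 10^{-14}$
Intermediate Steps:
$z{\left(S,o \right)} = 4 + S \left(3 + o S^{2}\right)$ ($z{\left(S,o \right)} = 4 + S \left(S S o + 3\right) = 4 + S \left(S^{2} o + 3\right) = 4 + S \left(o S^{2} + 3\right) = 4 + S \left(3 + o S^{2}\right)$)
$\frac{1}{-7505877 + z{\left(-2989,569 + 692 \right)}} = \frac{1}{-7505877 + \left(4 + 3 \left(-2989\right) + \left(569 + 692\right) \left(-2989\right)^{3}\right)} = \frac{1}{-7505877 + \left(4 - 8967 + 1261 \left(-26704087669\right)\right)} = \frac{1}{-7505877 - 33673854559572} = \frac{1}{-33673862065449} = - \frac{1}{33673862065449}$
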